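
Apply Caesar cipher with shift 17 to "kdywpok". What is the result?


Caesar cipher: shift "kdywpok" by 17
  'k' (pos 10) + 17 = pos 1 = 'b'
  'd' (pos 3) + 17 = pos 20 = 'u'
  'y' (pos 24) + 17 = pos 15 = 'p'
  'w' (pos 22) + 17 = pos 13 = 'n'
  'p' (pos 15) + 17 = pos 6 = 'g'
  'o' (pos 14) + 17 = pos 5 = 'f'
  'k' (pos 10) + 17 = pos 1 = 'b'
Result: bupngfb

bupngfb


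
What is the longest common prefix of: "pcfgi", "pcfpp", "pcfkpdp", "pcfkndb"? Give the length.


Words: pcfgi, pcfpp, pcfkpdp, pcfkndb
  Position 0: all 'p' => match
  Position 1: all 'c' => match
  Position 2: all 'f' => match
  Position 3: ('g', 'p', 'k', 'k') => mismatch, stop
LCP = "pcf" (length 3)

3


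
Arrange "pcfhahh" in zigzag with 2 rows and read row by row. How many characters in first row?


Zigzag "pcfhahh" into 2 rows:
Placing characters:
  'p' => row 0
  'c' => row 1
  'f' => row 0
  'h' => row 1
  'a' => row 0
  'h' => row 1
  'h' => row 0
Rows:
  Row 0: "pfah"
  Row 1: "chh"
First row length: 4

4


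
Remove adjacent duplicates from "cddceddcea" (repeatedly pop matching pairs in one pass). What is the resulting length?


Input: cddceddcea
Stack-based adjacent duplicate removal:
  Read 'c': push. Stack: c
  Read 'd': push. Stack: cd
  Read 'd': matches stack top 'd' => pop. Stack: c
  Read 'c': matches stack top 'c' => pop. Stack: (empty)
  Read 'e': push. Stack: e
  Read 'd': push. Stack: ed
  Read 'd': matches stack top 'd' => pop. Stack: e
  Read 'c': push. Stack: ec
  Read 'e': push. Stack: ece
  Read 'a': push. Stack: ecea
Final stack: "ecea" (length 4)

4


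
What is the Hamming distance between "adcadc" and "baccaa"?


Comparing "adcadc" and "baccaa" position by position:
  Position 0: 'a' vs 'b' => differ
  Position 1: 'd' vs 'a' => differ
  Position 2: 'c' vs 'c' => same
  Position 3: 'a' vs 'c' => differ
  Position 4: 'd' vs 'a' => differ
  Position 5: 'c' vs 'a' => differ
Total differences (Hamming distance): 5

5


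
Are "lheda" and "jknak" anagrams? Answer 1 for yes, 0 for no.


Strings: "lheda", "jknak"
Sorted first:  adehl
Sorted second: ajkkn
Differ at position 1: 'd' vs 'j' => not anagrams

0


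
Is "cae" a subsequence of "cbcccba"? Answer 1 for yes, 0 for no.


Check if "cae" is a subsequence of "cbcccba"
Greedy scan:
  Position 0 ('c'): matches sub[0] = 'c'
  Position 1 ('b'): no match needed
  Position 2 ('c'): no match needed
  Position 3 ('c'): no match needed
  Position 4 ('c'): no match needed
  Position 5 ('b'): no match needed
  Position 6 ('a'): matches sub[1] = 'a'
Only matched 2/3 characters => not a subsequence

0


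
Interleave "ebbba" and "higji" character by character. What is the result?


Interleaving "ebbba" and "higji":
  Position 0: 'e' from first, 'h' from second => "eh"
  Position 1: 'b' from first, 'i' from second => "bi"
  Position 2: 'b' from first, 'g' from second => "bg"
  Position 3: 'b' from first, 'j' from second => "bj"
  Position 4: 'a' from first, 'i' from second => "ai"
Result: ehbibgbjai

ehbibgbjai


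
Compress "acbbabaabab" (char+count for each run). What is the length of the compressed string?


Input: acbbabaabab
Runs:
  'a' x 1 => "a1"
  'c' x 1 => "c1"
  'b' x 2 => "b2"
  'a' x 1 => "a1"
  'b' x 1 => "b1"
  'a' x 2 => "a2"
  'b' x 1 => "b1"
  'a' x 1 => "a1"
  'b' x 1 => "b1"
Compressed: "a1c1b2a1b1a2b1a1b1"
Compressed length: 18

18


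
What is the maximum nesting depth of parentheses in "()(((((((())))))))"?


Input: "()(((((((())))))))"
Tracking depth:
  Position 0 '(': depth becomes 1
  Position 1 ')': depth becomes 0
  Position 2 '(': depth becomes 1
  Position 3 '(': depth becomes 2
  Position 4 '(': depth becomes 3
  Position 5 '(': depth becomes 4
  Position 6 '(': depth becomes 5
  Position 7 '(': depth becomes 6
  Position 8 '(': depth becomes 7
  Position 9 '(': depth becomes 8
  Position 10 ')': depth becomes 7
  Position 11 ')': depth becomes 6
  Position 12 ')': depth becomes 5
  Position 13 ')': depth becomes 4
  Position 14 ')': depth becomes 3
  Position 15 ')': depth becomes 2
  Position 16 ')': depth becomes 1
  Position 17 ')': depth becomes 0
Maximum depth reached: 8

8


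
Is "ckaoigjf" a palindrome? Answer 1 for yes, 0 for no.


Input: ckaoigjf
Reversed: fjgioakc
  Compare pos 0 ('c') with pos 7 ('f'): MISMATCH
  Compare pos 1 ('k') with pos 6 ('j'): MISMATCH
  Compare pos 2 ('a') with pos 5 ('g'): MISMATCH
  Compare pos 3 ('o') with pos 4 ('i'): MISMATCH
Result: not a palindrome

0


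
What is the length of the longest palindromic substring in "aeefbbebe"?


Input: "aeefbbebe"
Checking substrings for palindromes:
  [5:8] "beb" (len 3) => palindrome
  [6:9] "ebe" (len 3) => palindrome
  [1:3] "ee" (len 2) => palindrome
  [4:6] "bb" (len 2) => palindrome
Longest palindromic substring: "beb" with length 3

3


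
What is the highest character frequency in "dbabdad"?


Input: dbabdad
Character counts:
  'a': 2
  'b': 2
  'd': 3
Maximum frequency: 3

3


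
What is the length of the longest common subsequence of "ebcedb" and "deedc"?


LCS of "ebcedb" and "deedc"
DP table:
           d    e    e    d    c
      0    0    0    0    0    0
  e   0    0    1    1    1    1
  b   0    0    1    1    1    1
  c   0    0    1    1    1    2
  e   0    0    1    2    2    2
  d   0    1    1    2    3    3
  b   0    1    1    2    3    3
LCS length = dp[6][5] = 3

3


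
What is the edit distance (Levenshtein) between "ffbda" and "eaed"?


Computing edit distance: "ffbda" -> "eaed"
DP table:
           e    a    e    d
      0    1    2    3    4
  f   1    1    2    3    4
  f   2    2    2    3    4
  b   3    3    3    3    4
  d   4    4    4    4    3
  a   5    5    4    5    4
Edit distance = dp[5][4] = 4

4


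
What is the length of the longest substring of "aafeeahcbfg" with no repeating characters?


Input: "aafeeahcbfg"
Sliding window (track last position of each char):
  Position 0 ('a'): window [0,0] length 1 -- new best
  Position 1 ('a'): repeat (last at 0), move window start to 1
  Position 1 ('a'): window [1,1] length 1
  Position 2 ('f'): window [1,2] length 2 -- new best
  Position 3 ('e'): window [1,3] length 3 -- new best
  Position 4 ('e'): repeat (last at 3), move window start to 4
  Position 4 ('e'): window [4,4] length 1
  Position 5 ('a'): window [4,5] length 2
  Position 6 ('h'): window [4,6] length 3
  Position 7 ('c'): window [4,7] length 4 -- new best
  Position 8 ('b'): window [4,8] length 5 -- new best
  Position 9 ('f'): window [4,9] length 6 -- new best
  Position 10 ('g'): window [4,10] length 7 -- new best
Longest substring with no repeats: "eahcbfg" with length 7

7


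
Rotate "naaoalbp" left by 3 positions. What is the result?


Input: "naaoalbp", rotate left by 3
First 3 characters: "naa"
Remaining characters: "oalbp"
Concatenate remaining + first: "oalbp" + "naa" = "oalbpnaa"

oalbpnaa


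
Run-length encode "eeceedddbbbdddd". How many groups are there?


Input: eeceedddbbbdddd
Scanning for consecutive runs:
  Group 1: 'e' x 2 (positions 0-1)
  Group 2: 'c' x 1 (positions 2-2)
  Group 3: 'e' x 2 (positions 3-4)
  Group 4: 'd' x 3 (positions 5-7)
  Group 5: 'b' x 3 (positions 8-10)
  Group 6: 'd' x 4 (positions 11-14)
Total groups: 6

6


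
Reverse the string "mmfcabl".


Input: mmfcabl
Reading characters right to left:
  Position 6: 'l'
  Position 5: 'b'
  Position 4: 'a'
  Position 3: 'c'
  Position 2: 'f'
  Position 1: 'm'
  Position 0: 'm'
Reversed: lbacfmm

lbacfmm


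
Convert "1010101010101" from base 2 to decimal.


Input: "1010101010101" in base 2
Positional expansion:
  Digit '1' (value 1) x 2^12 = 4096
  Digit '0' (value 0) x 2^11 = 0
  Digit '1' (value 1) x 2^10 = 1024
  Digit '0' (value 0) x 2^9 = 0
  Digit '1' (value 1) x 2^8 = 256
  Digit '0' (value 0) x 2^7 = 0
  Digit '1' (value 1) x 2^6 = 64
  Digit '0' (value 0) x 2^5 = 0
  Digit '1' (value 1) x 2^4 = 16
  Digit '0' (value 0) x 2^3 = 0
  Digit '1' (value 1) x 2^2 = 4
  Digit '0' (value 0) x 2^1 = 0
  Digit '1' (value 1) x 2^0 = 1
Sum = 5461

5461


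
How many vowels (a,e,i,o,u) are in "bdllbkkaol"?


Input: bdllbkkaol
Checking each character:
  'b' at position 0: consonant
  'd' at position 1: consonant
  'l' at position 2: consonant
  'l' at position 3: consonant
  'b' at position 4: consonant
  'k' at position 5: consonant
  'k' at position 6: consonant
  'a' at position 7: vowel (running total: 1)
  'o' at position 8: vowel (running total: 2)
  'l' at position 9: consonant
Total vowels: 2

2


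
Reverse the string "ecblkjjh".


Input: ecblkjjh
Reading characters right to left:
  Position 7: 'h'
  Position 6: 'j'
  Position 5: 'j'
  Position 4: 'k'
  Position 3: 'l'
  Position 2: 'b'
  Position 1: 'c'
  Position 0: 'e'
Reversed: hjjklbce

hjjklbce


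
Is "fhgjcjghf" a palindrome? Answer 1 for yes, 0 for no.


Input: fhgjcjghf
Reversed: fhgjcjghf
  Compare pos 0 ('f') with pos 8 ('f'): match
  Compare pos 1 ('h') with pos 7 ('h'): match
  Compare pos 2 ('g') with pos 6 ('g'): match
  Compare pos 3 ('j') with pos 5 ('j'): match
Result: palindrome

1


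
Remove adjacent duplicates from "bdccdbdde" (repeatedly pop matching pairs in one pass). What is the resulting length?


Input: bdccdbdde
Stack-based adjacent duplicate removal:
  Read 'b': push. Stack: b
  Read 'd': push. Stack: bd
  Read 'c': push. Stack: bdc
  Read 'c': matches stack top 'c' => pop. Stack: bd
  Read 'd': matches stack top 'd' => pop. Stack: b
  Read 'b': matches stack top 'b' => pop. Stack: (empty)
  Read 'd': push. Stack: d
  Read 'd': matches stack top 'd' => pop. Stack: (empty)
  Read 'e': push. Stack: e
Final stack: "e" (length 1)

1


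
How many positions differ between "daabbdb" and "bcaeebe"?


Comparing "daabbdb" and "bcaeebe" position by position:
  Position 0: 'd' vs 'b' => DIFFER
  Position 1: 'a' vs 'c' => DIFFER
  Position 2: 'a' vs 'a' => same
  Position 3: 'b' vs 'e' => DIFFER
  Position 4: 'b' vs 'e' => DIFFER
  Position 5: 'd' vs 'b' => DIFFER
  Position 6: 'b' vs 'e' => DIFFER
Positions that differ: 6

6


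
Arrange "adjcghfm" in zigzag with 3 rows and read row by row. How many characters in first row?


Zigzag "adjcghfm" into 3 rows:
Placing characters:
  'a' => row 0
  'd' => row 1
  'j' => row 2
  'c' => row 1
  'g' => row 0
  'h' => row 1
  'f' => row 2
  'm' => row 1
Rows:
  Row 0: "ag"
  Row 1: "dchm"
  Row 2: "jf"
First row length: 2

2


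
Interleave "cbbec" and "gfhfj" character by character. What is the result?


Interleaving "cbbec" and "gfhfj":
  Position 0: 'c' from first, 'g' from second => "cg"
  Position 1: 'b' from first, 'f' from second => "bf"
  Position 2: 'b' from first, 'h' from second => "bh"
  Position 3: 'e' from first, 'f' from second => "ef"
  Position 4: 'c' from first, 'j' from second => "cj"
Result: cgbfbhefcj

cgbfbhefcj


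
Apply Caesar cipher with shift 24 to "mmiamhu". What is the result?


Caesar cipher: shift "mmiamhu" by 24
  'm' (pos 12) + 24 = pos 10 = 'k'
  'm' (pos 12) + 24 = pos 10 = 'k'
  'i' (pos 8) + 24 = pos 6 = 'g'
  'a' (pos 0) + 24 = pos 24 = 'y'
  'm' (pos 12) + 24 = pos 10 = 'k'
  'h' (pos 7) + 24 = pos 5 = 'f'
  'u' (pos 20) + 24 = pos 18 = 's'
Result: kkgykfs

kkgykfs


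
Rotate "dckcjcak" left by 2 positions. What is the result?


Input: "dckcjcak", rotate left by 2
First 2 characters: "dc"
Remaining characters: "kcjcak"
Concatenate remaining + first: "kcjcak" + "dc" = "kcjcakdc"

kcjcakdc


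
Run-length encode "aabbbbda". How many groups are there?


Input: aabbbbda
Scanning for consecutive runs:
  Group 1: 'a' x 2 (positions 0-1)
  Group 2: 'b' x 4 (positions 2-5)
  Group 3: 'd' x 1 (positions 6-6)
  Group 4: 'a' x 1 (positions 7-7)
Total groups: 4

4


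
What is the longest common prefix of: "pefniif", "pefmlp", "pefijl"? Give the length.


Words: pefniif, pefmlp, pefijl
  Position 0: all 'p' => match
  Position 1: all 'e' => match
  Position 2: all 'f' => match
  Position 3: ('n', 'm', 'i') => mismatch, stop
LCP = "pef" (length 3)

3


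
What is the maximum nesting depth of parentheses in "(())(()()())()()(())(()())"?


Input: "(())(()()())()()(())(()())"
Tracking depth:
  Position 0 '(': depth becomes 1
  Position 1 '(': depth becomes 2
  Position 2 ')': depth becomes 1
  Position 3 ')': depth becomes 0
  Position 4 '(': depth becomes 1
  Position 5 '(': depth becomes 2
  Position 6 ')': depth becomes 1
  Position 7 '(': depth becomes 2
  Position 8 ')': depth becomes 1
  Position 9 '(': depth becomes 2
  Position 10 ')': depth becomes 1
  Position 11 ')': depth becomes 0
  Position 12 '(': depth becomes 1
  Position 13 ')': depth becomes 0
  Position 14 '(': depth becomes 1
  Position 15 ')': depth becomes 0
  Position 16 '(': depth becomes 1
  Position 17 '(': depth becomes 2
  Position 18 ')': depth becomes 1
  Position 19 ')': depth becomes 0
  Position 20 '(': depth becomes 1
  Position 21 '(': depth becomes 2
  Position 22 ')': depth becomes 1
  Position 23 '(': depth becomes 2
  Position 24 ')': depth becomes 1
  Position 25 ')': depth becomes 0
Maximum depth reached: 2

2


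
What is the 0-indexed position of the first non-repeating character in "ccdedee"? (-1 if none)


Input: ccdedee
Character frequencies:
  'c': 2
  'd': 2
  'e': 3
Scanning left to right for freq == 1:
  Position 0 ('c'): freq=2, skip
  Position 1 ('c'): freq=2, skip
  Position 2 ('d'): freq=2, skip
  Position 3 ('e'): freq=3, skip
  Position 4 ('d'): freq=2, skip
  Position 5 ('e'): freq=3, skip
  Position 6 ('e'): freq=3, skip
  No unique character found => answer = -1

-1


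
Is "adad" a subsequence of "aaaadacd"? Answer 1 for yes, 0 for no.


Check if "adad" is a subsequence of "aaaadacd"
Greedy scan:
  Position 0 ('a'): matches sub[0] = 'a'
  Position 1 ('a'): no match needed
  Position 2 ('a'): no match needed
  Position 3 ('a'): no match needed
  Position 4 ('d'): matches sub[1] = 'd'
  Position 5 ('a'): matches sub[2] = 'a'
  Position 6 ('c'): no match needed
  Position 7 ('d'): matches sub[3] = 'd'
All 4 characters matched => is a subsequence

1


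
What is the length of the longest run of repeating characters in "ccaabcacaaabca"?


Input: "ccaabcacaaabca"
Scanning for longest run:
  Position 1 ('c'): continues run of 'c', length=2
  Position 2 ('a'): new char, reset run to 1
  Position 3 ('a'): continues run of 'a', length=2
  Position 4 ('b'): new char, reset run to 1
  Position 5 ('c'): new char, reset run to 1
  Position 6 ('a'): new char, reset run to 1
  Position 7 ('c'): new char, reset run to 1
  Position 8 ('a'): new char, reset run to 1
  Position 9 ('a'): continues run of 'a', length=2
  Position 10 ('a'): continues run of 'a', length=3
  Position 11 ('b'): new char, reset run to 1
  Position 12 ('c'): new char, reset run to 1
  Position 13 ('a'): new char, reset run to 1
Longest run: 'a' with length 3

3


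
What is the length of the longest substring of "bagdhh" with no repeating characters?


Input: "bagdhh"
Sliding window (track last position of each char):
  Position 0 ('b'): window [0,0] length 1 -- new best
  Position 1 ('a'): window [0,1] length 2 -- new best
  Position 2 ('g'): window [0,2] length 3 -- new best
  Position 3 ('d'): window [0,3] length 4 -- new best
  Position 4 ('h'): window [0,4] length 5 -- new best
  Position 5 ('h'): repeat (last at 4), move window start to 5
  Position 5 ('h'): window [5,5] length 1
Longest substring with no repeats: "bagdh" with length 5

5


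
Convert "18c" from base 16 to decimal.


Input: "18c" in base 16
Positional expansion:
  Digit '1' (value 1) x 16^2 = 256
  Digit '8' (value 8) x 16^1 = 128
  Digit 'c' (value 12) x 16^0 = 12
Sum = 396

396


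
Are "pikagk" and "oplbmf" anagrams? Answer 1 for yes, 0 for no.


Strings: "pikagk", "oplbmf"
Sorted first:  agikkp
Sorted second: bflmop
Differ at position 0: 'a' vs 'b' => not anagrams

0


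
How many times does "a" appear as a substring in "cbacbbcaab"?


Searching for "a" in "cbacbbcaab"
Scanning each position:
  Position 0: "c" => no
  Position 1: "b" => no
  Position 2: "a" => MATCH
  Position 3: "c" => no
  Position 4: "b" => no
  Position 5: "b" => no
  Position 6: "c" => no
  Position 7: "a" => MATCH
  Position 8: "a" => MATCH
  Position 9: "b" => no
Total occurrences: 3

3


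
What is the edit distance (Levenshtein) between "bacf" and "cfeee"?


Computing edit distance: "bacf" -> "cfeee"
DP table:
           c    f    e    e    e
      0    1    2    3    4    5
  b   1    1    2    3    4    5
  a   2    2    2    3    4    5
  c   3    2    3    3    4    5
  f   4    3    2    3    4    5
Edit distance = dp[4][5] = 5

5


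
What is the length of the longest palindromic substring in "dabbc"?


Input: "dabbc"
Checking substrings for palindromes:
  [2:4] "bb" (len 2) => palindrome
Longest palindromic substring: "bb" with length 2

2


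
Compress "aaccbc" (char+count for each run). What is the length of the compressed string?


Input: aaccbc
Runs:
  'a' x 2 => "a2"
  'c' x 2 => "c2"
  'b' x 1 => "b1"
  'c' x 1 => "c1"
Compressed: "a2c2b1c1"
Compressed length: 8

8


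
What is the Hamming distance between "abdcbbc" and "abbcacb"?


Comparing "abdcbbc" and "abbcacb" position by position:
  Position 0: 'a' vs 'a' => same
  Position 1: 'b' vs 'b' => same
  Position 2: 'd' vs 'b' => differ
  Position 3: 'c' vs 'c' => same
  Position 4: 'b' vs 'a' => differ
  Position 5: 'b' vs 'c' => differ
  Position 6: 'c' vs 'b' => differ
Total differences (Hamming distance): 4

4


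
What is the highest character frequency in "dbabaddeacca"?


Input: dbabaddeacca
Character counts:
  'a': 4
  'b': 2
  'c': 2
  'd': 3
  'e': 1
Maximum frequency: 4

4


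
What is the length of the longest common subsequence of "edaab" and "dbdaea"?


LCS of "edaab" and "dbdaea"
DP table:
           d    b    d    a    e    a
      0    0    0    0    0    0    0
  e   0    0    0    0    0    1    1
  d   0    1    1    1    1    1    1
  a   0    1    1    1    2    2    2
  a   0    1    1    1    2    2    3
  b   0    1    2    2    2    2    3
LCS length = dp[5][6] = 3

3


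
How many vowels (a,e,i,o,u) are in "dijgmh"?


Input: dijgmh
Checking each character:
  'd' at position 0: consonant
  'i' at position 1: vowel (running total: 1)
  'j' at position 2: consonant
  'g' at position 3: consonant
  'm' at position 4: consonant
  'h' at position 5: consonant
Total vowels: 1

1


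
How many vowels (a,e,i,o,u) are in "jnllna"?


Input: jnllna
Checking each character:
  'j' at position 0: consonant
  'n' at position 1: consonant
  'l' at position 2: consonant
  'l' at position 3: consonant
  'n' at position 4: consonant
  'a' at position 5: vowel (running total: 1)
Total vowels: 1

1


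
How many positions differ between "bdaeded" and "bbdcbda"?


Comparing "bdaeded" and "bbdcbda" position by position:
  Position 0: 'b' vs 'b' => same
  Position 1: 'd' vs 'b' => DIFFER
  Position 2: 'a' vs 'd' => DIFFER
  Position 3: 'e' vs 'c' => DIFFER
  Position 4: 'd' vs 'b' => DIFFER
  Position 5: 'e' vs 'd' => DIFFER
  Position 6: 'd' vs 'a' => DIFFER
Positions that differ: 6

6


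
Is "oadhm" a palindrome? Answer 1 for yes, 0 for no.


Input: oadhm
Reversed: mhdao
  Compare pos 0 ('o') with pos 4 ('m'): MISMATCH
  Compare pos 1 ('a') with pos 3 ('h'): MISMATCH
Result: not a palindrome

0


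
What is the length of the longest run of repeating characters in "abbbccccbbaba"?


Input: "abbbccccbbaba"
Scanning for longest run:
  Position 1 ('b'): new char, reset run to 1
  Position 2 ('b'): continues run of 'b', length=2
  Position 3 ('b'): continues run of 'b', length=3
  Position 4 ('c'): new char, reset run to 1
  Position 5 ('c'): continues run of 'c', length=2
  Position 6 ('c'): continues run of 'c', length=3
  Position 7 ('c'): continues run of 'c', length=4
  Position 8 ('b'): new char, reset run to 1
  Position 9 ('b'): continues run of 'b', length=2
  Position 10 ('a'): new char, reset run to 1
  Position 11 ('b'): new char, reset run to 1
  Position 12 ('a'): new char, reset run to 1
Longest run: 'c' with length 4

4


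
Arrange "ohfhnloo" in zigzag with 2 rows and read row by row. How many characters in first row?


Zigzag "ohfhnloo" into 2 rows:
Placing characters:
  'o' => row 0
  'h' => row 1
  'f' => row 0
  'h' => row 1
  'n' => row 0
  'l' => row 1
  'o' => row 0
  'o' => row 1
Rows:
  Row 0: "ofno"
  Row 1: "hhlo"
First row length: 4

4


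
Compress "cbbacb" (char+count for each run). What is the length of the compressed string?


Input: cbbacb
Runs:
  'c' x 1 => "c1"
  'b' x 2 => "b2"
  'a' x 1 => "a1"
  'c' x 1 => "c1"
  'b' x 1 => "b1"
Compressed: "c1b2a1c1b1"
Compressed length: 10

10


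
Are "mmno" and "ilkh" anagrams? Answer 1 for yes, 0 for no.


Strings: "mmno", "ilkh"
Sorted first:  mmno
Sorted second: hikl
Differ at position 0: 'm' vs 'h' => not anagrams

0


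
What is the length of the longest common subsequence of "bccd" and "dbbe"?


LCS of "bccd" and "dbbe"
DP table:
           d    b    b    e
      0    0    0    0    0
  b   0    0    1    1    1
  c   0    0    1    1    1
  c   0    0    1    1    1
  d   0    1    1    1    1
LCS length = dp[4][4] = 1

1


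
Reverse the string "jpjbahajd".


Input: jpjbahajd
Reading characters right to left:
  Position 8: 'd'
  Position 7: 'j'
  Position 6: 'a'
  Position 5: 'h'
  Position 4: 'a'
  Position 3: 'b'
  Position 2: 'j'
  Position 1: 'p'
  Position 0: 'j'
Reversed: djahabjpj

djahabjpj


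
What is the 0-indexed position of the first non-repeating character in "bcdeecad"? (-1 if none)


Input: bcdeecad
Character frequencies:
  'a': 1
  'b': 1
  'c': 2
  'd': 2
  'e': 2
Scanning left to right for freq == 1:
  Position 0 ('b'): unique! => answer = 0

0


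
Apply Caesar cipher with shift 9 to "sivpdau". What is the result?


Caesar cipher: shift "sivpdau" by 9
  's' (pos 18) + 9 = pos 1 = 'b'
  'i' (pos 8) + 9 = pos 17 = 'r'
  'v' (pos 21) + 9 = pos 4 = 'e'
  'p' (pos 15) + 9 = pos 24 = 'y'
  'd' (pos 3) + 9 = pos 12 = 'm'
  'a' (pos 0) + 9 = pos 9 = 'j'
  'u' (pos 20) + 9 = pos 3 = 'd'
Result: breymjd

breymjd


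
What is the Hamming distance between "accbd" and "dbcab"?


Comparing "accbd" and "dbcab" position by position:
  Position 0: 'a' vs 'd' => differ
  Position 1: 'c' vs 'b' => differ
  Position 2: 'c' vs 'c' => same
  Position 3: 'b' vs 'a' => differ
  Position 4: 'd' vs 'b' => differ
Total differences (Hamming distance): 4

4


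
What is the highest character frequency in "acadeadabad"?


Input: acadeadabad
Character counts:
  'a': 5
  'b': 1
  'c': 1
  'd': 3
  'e': 1
Maximum frequency: 5

5


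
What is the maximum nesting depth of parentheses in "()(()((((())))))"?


Input: "()(()((((())))))"
Tracking depth:
  Position 0 '(': depth becomes 1
  Position 1 ')': depth becomes 0
  Position 2 '(': depth becomes 1
  Position 3 '(': depth becomes 2
  Position 4 ')': depth becomes 1
  Position 5 '(': depth becomes 2
  Position 6 '(': depth becomes 3
  Position 7 '(': depth becomes 4
  Position 8 '(': depth becomes 5
  Position 9 '(': depth becomes 6
  Position 10 ')': depth becomes 5
  Position 11 ')': depth becomes 4
  Position 12 ')': depth becomes 3
  Position 13 ')': depth becomes 2
  Position 14 ')': depth becomes 1
  Position 15 ')': depth becomes 0
Maximum depth reached: 6

6


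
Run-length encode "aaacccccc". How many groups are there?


Input: aaacccccc
Scanning for consecutive runs:
  Group 1: 'a' x 3 (positions 0-2)
  Group 2: 'c' x 6 (positions 3-8)
Total groups: 2

2


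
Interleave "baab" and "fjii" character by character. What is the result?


Interleaving "baab" and "fjii":
  Position 0: 'b' from first, 'f' from second => "bf"
  Position 1: 'a' from first, 'j' from second => "aj"
  Position 2: 'a' from first, 'i' from second => "ai"
  Position 3: 'b' from first, 'i' from second => "bi"
Result: bfajaibi

bfajaibi


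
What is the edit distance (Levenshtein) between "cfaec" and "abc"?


Computing edit distance: "cfaec" -> "abc"
DP table:
           a    b    c
      0    1    2    3
  c   1    1    2    2
  f   2    2    2    3
  a   3    2    3    3
  e   4    3    3    4
  c   5    4    4    3
Edit distance = dp[5][3] = 3

3


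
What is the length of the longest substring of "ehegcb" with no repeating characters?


Input: "ehegcb"
Sliding window (track last position of each char):
  Position 0 ('e'): window [0,0] length 1 -- new best
  Position 1 ('h'): window [0,1] length 2 -- new best
  Position 2 ('e'): repeat (last at 0), move window start to 1
  Position 2 ('e'): window [1,2] length 2
  Position 3 ('g'): window [1,3] length 3 -- new best
  Position 4 ('c'): window [1,4] length 4 -- new best
  Position 5 ('b'): window [1,5] length 5 -- new best
Longest substring with no repeats: "hegcb" with length 5

5


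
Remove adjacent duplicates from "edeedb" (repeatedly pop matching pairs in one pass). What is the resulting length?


Input: edeedb
Stack-based adjacent duplicate removal:
  Read 'e': push. Stack: e
  Read 'd': push. Stack: ed
  Read 'e': push. Stack: ede
  Read 'e': matches stack top 'e' => pop. Stack: ed
  Read 'd': matches stack top 'd' => pop. Stack: e
  Read 'b': push. Stack: eb
Final stack: "eb" (length 2)

2


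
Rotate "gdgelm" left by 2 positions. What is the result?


Input: "gdgelm", rotate left by 2
First 2 characters: "gd"
Remaining characters: "gelm"
Concatenate remaining + first: "gelm" + "gd" = "gelmgd"

gelmgd


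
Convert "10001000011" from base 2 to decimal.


Input: "10001000011" in base 2
Positional expansion:
  Digit '1' (value 1) x 2^10 = 1024
  Digit '0' (value 0) x 2^9 = 0
  Digit '0' (value 0) x 2^8 = 0
  Digit '0' (value 0) x 2^7 = 0
  Digit '1' (value 1) x 2^6 = 64
  Digit '0' (value 0) x 2^5 = 0
  Digit '0' (value 0) x 2^4 = 0
  Digit '0' (value 0) x 2^3 = 0
  Digit '0' (value 0) x 2^2 = 0
  Digit '1' (value 1) x 2^1 = 2
  Digit '1' (value 1) x 2^0 = 1
Sum = 1091

1091


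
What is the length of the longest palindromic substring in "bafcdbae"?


Input: "bafcdbae"
Checking substrings for palindromes:
  No multi-char palindromic substrings found
Longest palindromic substring: "b" with length 1

1


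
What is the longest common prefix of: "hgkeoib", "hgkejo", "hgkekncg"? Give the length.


Words: hgkeoib, hgkejo, hgkekncg
  Position 0: all 'h' => match
  Position 1: all 'g' => match
  Position 2: all 'k' => match
  Position 3: all 'e' => match
  Position 4: ('o', 'j', 'k') => mismatch, stop
LCP = "hgke" (length 4)

4


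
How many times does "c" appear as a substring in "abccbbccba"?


Searching for "c" in "abccbbccba"
Scanning each position:
  Position 0: "a" => no
  Position 1: "b" => no
  Position 2: "c" => MATCH
  Position 3: "c" => MATCH
  Position 4: "b" => no
  Position 5: "b" => no
  Position 6: "c" => MATCH
  Position 7: "c" => MATCH
  Position 8: "b" => no
  Position 9: "a" => no
Total occurrences: 4

4


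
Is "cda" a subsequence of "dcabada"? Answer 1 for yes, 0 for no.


Check if "cda" is a subsequence of "dcabada"
Greedy scan:
  Position 0 ('d'): no match needed
  Position 1 ('c'): matches sub[0] = 'c'
  Position 2 ('a'): no match needed
  Position 3 ('b'): no match needed
  Position 4 ('a'): no match needed
  Position 5 ('d'): matches sub[1] = 'd'
  Position 6 ('a'): matches sub[2] = 'a'
All 3 characters matched => is a subsequence

1


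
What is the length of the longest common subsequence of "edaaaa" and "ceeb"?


LCS of "edaaaa" and "ceeb"
DP table:
           c    e    e    b
      0    0    0    0    0
  e   0    0    1    1    1
  d   0    0    1    1    1
  a   0    0    1    1    1
  a   0    0    1    1    1
  a   0    0    1    1    1
  a   0    0    1    1    1
LCS length = dp[6][4] = 1

1


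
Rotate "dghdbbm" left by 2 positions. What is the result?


Input: "dghdbbm", rotate left by 2
First 2 characters: "dg"
Remaining characters: "hdbbm"
Concatenate remaining + first: "hdbbm" + "dg" = "hdbbmdg"

hdbbmdg


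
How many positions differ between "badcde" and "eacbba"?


Comparing "badcde" and "eacbba" position by position:
  Position 0: 'b' vs 'e' => DIFFER
  Position 1: 'a' vs 'a' => same
  Position 2: 'd' vs 'c' => DIFFER
  Position 3: 'c' vs 'b' => DIFFER
  Position 4: 'd' vs 'b' => DIFFER
  Position 5: 'e' vs 'a' => DIFFER
Positions that differ: 5

5


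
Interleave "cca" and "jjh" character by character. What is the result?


Interleaving "cca" and "jjh":
  Position 0: 'c' from first, 'j' from second => "cj"
  Position 1: 'c' from first, 'j' from second => "cj"
  Position 2: 'a' from first, 'h' from second => "ah"
Result: cjcjah

cjcjah


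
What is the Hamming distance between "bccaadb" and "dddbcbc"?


Comparing "bccaadb" and "dddbcbc" position by position:
  Position 0: 'b' vs 'd' => differ
  Position 1: 'c' vs 'd' => differ
  Position 2: 'c' vs 'd' => differ
  Position 3: 'a' vs 'b' => differ
  Position 4: 'a' vs 'c' => differ
  Position 5: 'd' vs 'b' => differ
  Position 6: 'b' vs 'c' => differ
Total differences (Hamming distance): 7

7


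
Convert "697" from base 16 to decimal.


Input: "697" in base 16
Positional expansion:
  Digit '6' (value 6) x 16^2 = 1536
  Digit '9' (value 9) x 16^1 = 144
  Digit '7' (value 7) x 16^0 = 7
Sum = 1687

1687


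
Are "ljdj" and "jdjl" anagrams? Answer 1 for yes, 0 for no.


Strings: "ljdj", "jdjl"
Sorted first:  djjl
Sorted second: djjl
Sorted forms match => anagrams

1


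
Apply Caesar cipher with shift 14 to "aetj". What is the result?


Caesar cipher: shift "aetj" by 14
  'a' (pos 0) + 14 = pos 14 = 'o'
  'e' (pos 4) + 14 = pos 18 = 's'
  't' (pos 19) + 14 = pos 7 = 'h'
  'j' (pos 9) + 14 = pos 23 = 'x'
Result: oshx

oshx


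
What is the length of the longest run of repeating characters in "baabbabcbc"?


Input: "baabbabcbc"
Scanning for longest run:
  Position 1 ('a'): new char, reset run to 1
  Position 2 ('a'): continues run of 'a', length=2
  Position 3 ('b'): new char, reset run to 1
  Position 4 ('b'): continues run of 'b', length=2
  Position 5 ('a'): new char, reset run to 1
  Position 6 ('b'): new char, reset run to 1
  Position 7 ('c'): new char, reset run to 1
  Position 8 ('b'): new char, reset run to 1
  Position 9 ('c'): new char, reset run to 1
Longest run: 'a' with length 2

2


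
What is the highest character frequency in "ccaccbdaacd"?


Input: ccaccbdaacd
Character counts:
  'a': 3
  'b': 1
  'c': 5
  'd': 2
Maximum frequency: 5

5


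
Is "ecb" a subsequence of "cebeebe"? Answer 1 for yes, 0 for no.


Check if "ecb" is a subsequence of "cebeebe"
Greedy scan:
  Position 0 ('c'): no match needed
  Position 1 ('e'): matches sub[0] = 'e'
  Position 2 ('b'): no match needed
  Position 3 ('e'): no match needed
  Position 4 ('e'): no match needed
  Position 5 ('b'): no match needed
  Position 6 ('e'): no match needed
Only matched 1/3 characters => not a subsequence

0


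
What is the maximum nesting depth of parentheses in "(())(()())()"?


Input: "(())(()())()"
Tracking depth:
  Position 0 '(': depth becomes 1
  Position 1 '(': depth becomes 2
  Position 2 ')': depth becomes 1
  Position 3 ')': depth becomes 0
  Position 4 '(': depth becomes 1
  Position 5 '(': depth becomes 2
  Position 6 ')': depth becomes 1
  Position 7 '(': depth becomes 2
  Position 8 ')': depth becomes 1
  Position 9 ')': depth becomes 0
  Position 10 '(': depth becomes 1
  Position 11 ')': depth becomes 0
Maximum depth reached: 2

2


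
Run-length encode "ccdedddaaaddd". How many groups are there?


Input: ccdedddaaaddd
Scanning for consecutive runs:
  Group 1: 'c' x 2 (positions 0-1)
  Group 2: 'd' x 1 (positions 2-2)
  Group 3: 'e' x 1 (positions 3-3)
  Group 4: 'd' x 3 (positions 4-6)
  Group 5: 'a' x 3 (positions 7-9)
  Group 6: 'd' x 3 (positions 10-12)
Total groups: 6

6


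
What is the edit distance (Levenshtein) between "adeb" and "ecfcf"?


Computing edit distance: "adeb" -> "ecfcf"
DP table:
           e    c    f    c    f
      0    1    2    3    4    5
  a   1    1    2    3    4    5
  d   2    2    2    3    4    5
  e   3    2    3    3    4    5
  b   4    3    3    4    4    5
Edit distance = dp[4][5] = 5

5


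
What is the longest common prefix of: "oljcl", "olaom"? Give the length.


Words: oljcl, olaom
  Position 0: all 'o' => match
  Position 1: all 'l' => match
  Position 2: ('j', 'a') => mismatch, stop
LCP = "ol" (length 2)

2


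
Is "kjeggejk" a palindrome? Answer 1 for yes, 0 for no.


Input: kjeggejk
Reversed: kjeggejk
  Compare pos 0 ('k') with pos 7 ('k'): match
  Compare pos 1 ('j') with pos 6 ('j'): match
  Compare pos 2 ('e') with pos 5 ('e'): match
  Compare pos 3 ('g') with pos 4 ('g'): match
Result: palindrome

1


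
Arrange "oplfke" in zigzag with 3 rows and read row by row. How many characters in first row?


Zigzag "oplfke" into 3 rows:
Placing characters:
  'o' => row 0
  'p' => row 1
  'l' => row 2
  'f' => row 1
  'k' => row 0
  'e' => row 1
Rows:
  Row 0: "ok"
  Row 1: "pfe"
  Row 2: "l"
First row length: 2

2


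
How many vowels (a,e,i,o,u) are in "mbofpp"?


Input: mbofpp
Checking each character:
  'm' at position 0: consonant
  'b' at position 1: consonant
  'o' at position 2: vowel (running total: 1)
  'f' at position 3: consonant
  'p' at position 4: consonant
  'p' at position 5: consonant
Total vowels: 1

1


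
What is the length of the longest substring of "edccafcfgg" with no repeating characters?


Input: "edccafcfgg"
Sliding window (track last position of each char):
  Position 0 ('e'): window [0,0] length 1 -- new best
  Position 1 ('d'): window [0,1] length 2 -- new best
  Position 2 ('c'): window [0,2] length 3 -- new best
  Position 3 ('c'): repeat (last at 2), move window start to 3
  Position 3 ('c'): window [3,3] length 1
  Position 4 ('a'): window [3,4] length 2
  Position 5 ('f'): window [3,5] length 3
  Position 6 ('c'): repeat (last at 3), move window start to 4
  Position 6 ('c'): window [4,6] length 3
  Position 7 ('f'): repeat (last at 5), move window start to 6
  Position 7 ('f'): window [6,7] length 2
  Position 8 ('g'): window [6,8] length 3
  Position 9 ('g'): repeat (last at 8), move window start to 9
  Position 9 ('g'): window [9,9] length 1
Longest substring with no repeats: "edc" with length 3

3


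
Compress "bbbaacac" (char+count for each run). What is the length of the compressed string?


Input: bbbaacac
Runs:
  'b' x 3 => "b3"
  'a' x 2 => "a2"
  'c' x 1 => "c1"
  'a' x 1 => "a1"
  'c' x 1 => "c1"
Compressed: "b3a2c1a1c1"
Compressed length: 10

10


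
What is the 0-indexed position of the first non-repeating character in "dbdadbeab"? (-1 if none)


Input: dbdadbeab
Character frequencies:
  'a': 2
  'b': 3
  'd': 3
  'e': 1
Scanning left to right for freq == 1:
  Position 0 ('d'): freq=3, skip
  Position 1 ('b'): freq=3, skip
  Position 2 ('d'): freq=3, skip
  Position 3 ('a'): freq=2, skip
  Position 4 ('d'): freq=3, skip
  Position 5 ('b'): freq=3, skip
  Position 6 ('e'): unique! => answer = 6

6


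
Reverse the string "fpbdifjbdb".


Input: fpbdifjbdb
Reading characters right to left:
  Position 9: 'b'
  Position 8: 'd'
  Position 7: 'b'
  Position 6: 'j'
  Position 5: 'f'
  Position 4: 'i'
  Position 3: 'd'
  Position 2: 'b'
  Position 1: 'p'
  Position 0: 'f'
Reversed: bdbjfidbpf

bdbjfidbpf


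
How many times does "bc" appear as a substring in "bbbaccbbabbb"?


Searching for "bc" in "bbbaccbbabbb"
Scanning each position:
  Position 0: "bb" => no
  Position 1: "bb" => no
  Position 2: "ba" => no
  Position 3: "ac" => no
  Position 4: "cc" => no
  Position 5: "cb" => no
  Position 6: "bb" => no
  Position 7: "ba" => no
  Position 8: "ab" => no
  Position 9: "bb" => no
  Position 10: "bb" => no
Total occurrences: 0

0


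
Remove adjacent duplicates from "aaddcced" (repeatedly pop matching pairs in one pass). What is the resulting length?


Input: aaddcced
Stack-based adjacent duplicate removal:
  Read 'a': push. Stack: a
  Read 'a': matches stack top 'a' => pop. Stack: (empty)
  Read 'd': push. Stack: d
  Read 'd': matches stack top 'd' => pop. Stack: (empty)
  Read 'c': push. Stack: c
  Read 'c': matches stack top 'c' => pop. Stack: (empty)
  Read 'e': push. Stack: e
  Read 'd': push. Stack: ed
Final stack: "ed" (length 2)

2


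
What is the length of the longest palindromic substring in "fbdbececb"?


Input: "fbdbececb"
Checking substrings for palindromes:
  [1:4] "bdb" (len 3) => palindrome
  [4:7] "ece" (len 3) => palindrome
  [5:8] "cec" (len 3) => palindrome
Longest palindromic substring: "bdb" with length 3

3


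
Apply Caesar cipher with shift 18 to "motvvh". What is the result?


Caesar cipher: shift "motvvh" by 18
  'm' (pos 12) + 18 = pos 4 = 'e'
  'o' (pos 14) + 18 = pos 6 = 'g'
  't' (pos 19) + 18 = pos 11 = 'l'
  'v' (pos 21) + 18 = pos 13 = 'n'
  'v' (pos 21) + 18 = pos 13 = 'n'
  'h' (pos 7) + 18 = pos 25 = 'z'
Result: eglnnz

eglnnz


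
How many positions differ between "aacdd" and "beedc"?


Comparing "aacdd" and "beedc" position by position:
  Position 0: 'a' vs 'b' => DIFFER
  Position 1: 'a' vs 'e' => DIFFER
  Position 2: 'c' vs 'e' => DIFFER
  Position 3: 'd' vs 'd' => same
  Position 4: 'd' vs 'c' => DIFFER
Positions that differ: 4

4


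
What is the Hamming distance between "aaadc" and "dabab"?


Comparing "aaadc" and "dabab" position by position:
  Position 0: 'a' vs 'd' => differ
  Position 1: 'a' vs 'a' => same
  Position 2: 'a' vs 'b' => differ
  Position 3: 'd' vs 'a' => differ
  Position 4: 'c' vs 'b' => differ
Total differences (Hamming distance): 4

4


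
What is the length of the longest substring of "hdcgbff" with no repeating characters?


Input: "hdcgbff"
Sliding window (track last position of each char):
  Position 0 ('h'): window [0,0] length 1 -- new best
  Position 1 ('d'): window [0,1] length 2 -- new best
  Position 2 ('c'): window [0,2] length 3 -- new best
  Position 3 ('g'): window [0,3] length 4 -- new best
  Position 4 ('b'): window [0,4] length 5 -- new best
  Position 5 ('f'): window [0,5] length 6 -- new best
  Position 6 ('f'): repeat (last at 5), move window start to 6
  Position 6 ('f'): window [6,6] length 1
Longest substring with no repeats: "hdcgbf" with length 6

6


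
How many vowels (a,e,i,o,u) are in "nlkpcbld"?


Input: nlkpcbld
Checking each character:
  'n' at position 0: consonant
  'l' at position 1: consonant
  'k' at position 2: consonant
  'p' at position 3: consonant
  'c' at position 4: consonant
  'b' at position 5: consonant
  'l' at position 6: consonant
  'd' at position 7: consonant
Total vowels: 0

0


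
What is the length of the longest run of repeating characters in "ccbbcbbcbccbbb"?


Input: "ccbbcbbcbccbbb"
Scanning for longest run:
  Position 1 ('c'): continues run of 'c', length=2
  Position 2 ('b'): new char, reset run to 1
  Position 3 ('b'): continues run of 'b', length=2
  Position 4 ('c'): new char, reset run to 1
  Position 5 ('b'): new char, reset run to 1
  Position 6 ('b'): continues run of 'b', length=2
  Position 7 ('c'): new char, reset run to 1
  Position 8 ('b'): new char, reset run to 1
  Position 9 ('c'): new char, reset run to 1
  Position 10 ('c'): continues run of 'c', length=2
  Position 11 ('b'): new char, reset run to 1
  Position 12 ('b'): continues run of 'b', length=2
  Position 13 ('b'): continues run of 'b', length=3
Longest run: 'b' with length 3

3


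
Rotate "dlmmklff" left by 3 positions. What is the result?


Input: "dlmmklff", rotate left by 3
First 3 characters: "dlm"
Remaining characters: "mklff"
Concatenate remaining + first: "mklff" + "dlm" = "mklffdlm"

mklffdlm


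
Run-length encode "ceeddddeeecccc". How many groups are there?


Input: ceeddddeeecccc
Scanning for consecutive runs:
  Group 1: 'c' x 1 (positions 0-0)
  Group 2: 'e' x 2 (positions 1-2)
  Group 3: 'd' x 4 (positions 3-6)
  Group 4: 'e' x 3 (positions 7-9)
  Group 5: 'c' x 4 (positions 10-13)
Total groups: 5

5


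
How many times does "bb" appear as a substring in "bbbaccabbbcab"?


Searching for "bb" in "bbbaccabbbcab"
Scanning each position:
  Position 0: "bb" => MATCH
  Position 1: "bb" => MATCH
  Position 2: "ba" => no
  Position 3: "ac" => no
  Position 4: "cc" => no
  Position 5: "ca" => no
  Position 6: "ab" => no
  Position 7: "bb" => MATCH
  Position 8: "bb" => MATCH
  Position 9: "bc" => no
  Position 10: "ca" => no
  Position 11: "ab" => no
Total occurrences: 4

4
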